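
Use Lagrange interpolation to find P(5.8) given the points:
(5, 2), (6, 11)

Lagrange interpolation formula:
P(x) = Σ yᵢ × Lᵢ(x)
where Lᵢ(x) = Π_{j≠i} (x - xⱼ)/(xᵢ - xⱼ)

L_0(5.8) = (5.8 - 6)/(5 - 6) = 0.200000
L_1(5.8) = (5.8 - 5)/(6 - 5) = 0.800000

P(5.8) = 2×L_0(5.8) + 11×L_1(5.8)
P(5.8) = 9.200000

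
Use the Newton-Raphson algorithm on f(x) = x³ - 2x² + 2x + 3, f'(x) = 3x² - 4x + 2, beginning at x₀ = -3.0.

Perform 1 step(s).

f(x) = x³ - 2x² + 2x + 3
f'(x) = 3x² - 4x + 2
x₀ = -3.0

Newton-Raphson formula: x_{n+1} = x_n - f(x_n)/f'(x_n)

Iteration 1:
  f(-3.000000) = -48.000000
  f'(-3.000000) = 41.000000
  x_1 = -3.000000 - (-48.000000)/41.000000 = -1.829268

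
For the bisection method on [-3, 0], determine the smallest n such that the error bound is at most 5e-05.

We need (b-a)/2^n ≤ 5e-05
(0 - (-3))/2^n ≤ 5e-05
3/2^n ≤ 5e-05
2^n ≥ 60000
n ≥ log₂(60000) = 15.87
n ≥ 16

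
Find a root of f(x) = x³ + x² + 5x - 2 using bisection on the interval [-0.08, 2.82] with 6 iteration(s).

f(x) = x³ + x² + 5x - 2
Initial interval: [-0.08, 2.82]

Iteration 1:
  c_1 = (-0.080000 + 2.820000)/2 = 1.370000
  f(c_1) = f(1.370000) = 9.298253
  f(a) × f(c) < 0, new interval: [-0.080000, 1.370000]
Iteration 2:
  c_2 = (-0.080000 + 1.370000)/2 = 0.645000
  f(c_2) = f(0.645000) = 1.909361
  f(a) × f(c) < 0, new interval: [-0.080000, 0.645000]
Iteration 3:
  c_3 = (-0.080000 + 0.645000)/2 = 0.282500
  f(c_3) = f(0.282500) = -0.485148
  f(a) × f(c) ≥ 0, new interval: [0.282500, 0.645000]
Iteration 4:
  c_4 = (0.282500 + 0.645000)/2 = 0.463750
  f(c_4) = f(0.463750) = 0.633550
  f(a) × f(c) < 0, new interval: [0.282500, 0.463750]
Iteration 5:
  c_5 = (0.282500 + 0.463750)/2 = 0.373125
  f(c_5) = f(0.373125) = 0.056795
  f(a) × f(c) < 0, new interval: [0.282500, 0.373125]
Iteration 6:
  c_6 = (0.282500 + 0.373125)/2 = 0.327812
  f(c_6) = f(0.327812) = -0.218249
  f(a) × f(c) ≥ 0, new interval: [0.327812, 0.373125]

After 6 iteration(s), the approximation is c_6 = 0.327812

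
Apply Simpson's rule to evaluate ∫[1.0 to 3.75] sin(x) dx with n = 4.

f(x) = sin(x)
a = 1.0, b = 3.75, n = 4
h = (b - a)/n = 0.687500

Simpson's rule: (h/3)[f(x₀) + 4f(x₁) + 2f(x₂) + ... + f(xₙ)]

x_0 = 1.0000, f(x_0) = 0.841471, coefficient = 1
x_1 = 1.6875, f(x_1) = 0.993198, coefficient = 4
x_2 = 2.3750, f(x_2) = 0.693685, coefficient = 2
x_3 = 3.0625, f(x_3) = 0.079010, coefficient = 4
x_4 = 3.7500, f(x_4) = -0.571561, coefficient = 1

I ≈ (0.687500/3) × 5.946112 = 1.362651
Exact value: 1.360862
Error: 0.001789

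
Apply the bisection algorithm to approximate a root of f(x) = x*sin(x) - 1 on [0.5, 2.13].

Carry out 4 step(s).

f(x) = x*sin(x) - 1
Initial interval: [0.5, 2.13]

Iteration 1:
  c_1 = (0.500000 + 2.130000)/2 = 1.315000
  f(c_1) = f(1.315000) = 0.272213
  f(a) × f(c) < 0, new interval: [0.500000, 1.315000]
Iteration 2:
  c_2 = (0.500000 + 1.315000)/2 = 0.907500
  f(c_2) = f(0.907500) = -0.284920
  f(a) × f(c) ≥ 0, new interval: [0.907500, 1.315000]
Iteration 3:
  c_3 = (0.907500 + 1.315000)/2 = 1.111250
  f(c_3) = f(1.111250) = -0.004038
  f(a) × f(c) ≥ 0, new interval: [1.111250, 1.315000]
Iteration 4:
  c_4 = (1.111250 + 1.315000)/2 = 1.213125
  f(c_4) = f(1.213125) = 0.136352
  f(a) × f(c) < 0, new interval: [1.111250, 1.213125]

After 4 iteration(s), the approximation is c_4 = 1.213125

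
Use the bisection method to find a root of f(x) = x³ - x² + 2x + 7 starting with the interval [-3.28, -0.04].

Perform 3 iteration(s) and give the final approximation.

f(x) = x³ - x² + 2x + 7
Initial interval: [-3.28, -0.04]

Iteration 1:
  c_1 = (-3.280000 + (-0.040000))/2 = -1.660000
  f(c_1) = f(-1.660000) = -3.649896
  f(a) × f(c) ≥ 0, new interval: [-1.660000, -0.040000]
Iteration 2:
  c_2 = (-1.660000 + (-0.040000))/2 = -0.850000
  f(c_2) = f(-0.850000) = 3.963375
  f(a) × f(c) < 0, new interval: [-1.660000, -0.850000]
Iteration 3:
  c_3 = (-1.660000 + (-0.850000))/2 = -1.255000
  f(c_3) = f(-1.255000) = 0.938319
  f(a) × f(c) < 0, new interval: [-1.660000, -1.255000]

After 3 iteration(s), the approximation is c_3 = -1.255000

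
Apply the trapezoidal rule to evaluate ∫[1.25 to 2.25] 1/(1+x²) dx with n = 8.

f(x) = 1/(1+x²)
a = 1.25, b = 2.25, n = 8
h = (b - a)/n = 0.125000

Trapezoidal rule: (h/2)[f(x₀) + 2f(x₁) + 2f(x₂) + ... + f(xₙ)]

x_0 = 1.2500, f(x_0) = 0.390244, coefficient = 1
x_1 = 1.3750, f(x_1) = 0.345946, coefficient = 2
x_2 = 1.5000, f(x_2) = 0.307692, coefficient = 2
x_3 = 1.6250, f(x_3) = 0.274678, coefficient = 2
x_4 = 1.7500, f(x_4) = 0.246154, coefficient = 2
x_5 = 1.8750, f(x_5) = 0.221453, coefficient = 2
x_6 = 2.0000, f(x_6) = 0.200000, coefficient = 2
x_7 = 2.1250, f(x_7) = 0.181303, coefficient = 2
x_8 = 2.2500, f(x_8) = 0.164948, coefficient = 1

I ≈ (0.125000/2) × 4.109646 = 0.256853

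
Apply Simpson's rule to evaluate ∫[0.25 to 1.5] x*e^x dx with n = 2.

f(x) = x*e^x
a = 0.25, b = 1.5, n = 2
h = (b - a)/n = 0.625000

Simpson's rule: (h/3)[f(x₀) + 4f(x₁) + 2f(x₂) + ... + f(xₙ)]

x_0 = 0.2500, f(x_0) = 0.321006, coefficient = 1
x_1 = 0.8750, f(x_1) = 2.099016, coefficient = 4
x_2 = 1.5000, f(x_2) = 6.722534, coefficient = 1

I ≈ (0.625000/3) × 15.439603 = 3.216584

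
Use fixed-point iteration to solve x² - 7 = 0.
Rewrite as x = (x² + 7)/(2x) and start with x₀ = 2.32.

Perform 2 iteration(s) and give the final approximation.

Equation: x² - 7 = 0
Fixed-point form: x = (x² + 7)/(2x)
x₀ = 2.32

x_1 = g(2.320000) = 2.668621
x_2 = g(2.668621) = 2.645849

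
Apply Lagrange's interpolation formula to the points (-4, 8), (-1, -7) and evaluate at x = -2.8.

Lagrange interpolation formula:
P(x) = Σ yᵢ × Lᵢ(x)
where Lᵢ(x) = Π_{j≠i} (x - xⱼ)/(xᵢ - xⱼ)

L_0(-2.8) = (-2.8 - (-1))/(-4 - (-1)) = 0.600000
L_1(-2.8) = (-2.8 - (-4))/(-1 - (-4)) = 0.400000

P(-2.8) = 8×L_0(-2.8) + (-7)×L_1(-2.8)
P(-2.8) = 2.000000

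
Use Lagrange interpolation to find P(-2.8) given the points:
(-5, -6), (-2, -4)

Lagrange interpolation formula:
P(x) = Σ yᵢ × Lᵢ(x)
where Lᵢ(x) = Π_{j≠i} (x - xⱼ)/(xᵢ - xⱼ)

L_0(-2.8) = (-2.8 - (-2))/(-5 - (-2)) = 0.266667
L_1(-2.8) = (-2.8 - (-5))/(-2 - (-5)) = 0.733333

P(-2.8) = (-6)×L_0(-2.8) + (-4)×L_1(-2.8)
P(-2.8) = -4.533333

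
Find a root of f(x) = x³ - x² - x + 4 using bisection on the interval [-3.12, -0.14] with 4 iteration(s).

f(x) = x³ - x² - x + 4
Initial interval: [-3.12, -0.14]

Iteration 1:
  c_1 = (-3.120000 + (-0.140000))/2 = -1.630000
  f(c_1) = f(-1.630000) = -1.357647
  f(a) × f(c) ≥ 0, new interval: [-1.630000, -0.140000]
Iteration 2:
  c_2 = (-1.630000 + (-0.140000))/2 = -0.885000
  f(c_2) = f(-0.885000) = 3.408621
  f(a) × f(c) < 0, new interval: [-1.630000, -0.885000]
Iteration 3:
  c_3 = (-1.630000 + (-0.885000))/2 = -1.257500
  f(c_3) = f(-1.257500) = 1.687701
  f(a) × f(c) < 0, new interval: [-1.630000, -1.257500]
Iteration 4:
  c_4 = (-1.630000 + (-1.257500))/2 = -1.443750
  f(c_4) = f(-1.443750) = 0.349963
  f(a) × f(c) < 0, new interval: [-1.630000, -1.443750]

After 4 iteration(s), the approximation is c_4 = -1.443750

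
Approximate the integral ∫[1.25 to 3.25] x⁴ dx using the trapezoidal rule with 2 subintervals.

f(x) = x⁴
a = 1.25, b = 3.25, n = 2
h = (b - a)/n = 1.000000

Trapezoidal rule: (h/2)[f(x₀) + 2f(x₁) + 2f(x₂) + ... + f(xₙ)]

x_0 = 1.2500, f(x_0) = 2.441406, coefficient = 1
x_1 = 2.2500, f(x_1) = 25.628906, coefficient = 2
x_2 = 3.2500, f(x_2) = 111.566406, coefficient = 1

I ≈ (1.000000/2) × 165.265625 = 82.632812
Exact value: 71.907813
Error: 10.725000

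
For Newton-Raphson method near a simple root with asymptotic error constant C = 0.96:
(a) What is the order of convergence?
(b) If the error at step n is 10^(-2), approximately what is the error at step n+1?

(a) Newton-Raphson has quadratic (order 2) convergence near simple roots.
    This means |e_{n+1}| ≈ C|e_n|².

(b) With |e_n| = 10^(-2) and C = 0.96:
    |e_{n+1}| ≈ 0.96 × (10^(-2))² = 0.96 × 10^(-4)

(a) 2 (quadratic); (b) |e_{n+1}| ≈ 9.600e-05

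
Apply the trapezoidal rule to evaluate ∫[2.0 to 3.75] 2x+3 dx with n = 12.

f(x) = 2x+3
a = 2.0, b = 3.75, n = 12
h = (b - a)/n = 0.145833

Trapezoidal rule: (h/2)[f(x₀) + 2f(x₁) + 2f(x₂) + ... + f(xₙ)]

x_0 = 2.0000, f(x_0) = 7.000000, coefficient = 1
x_1 = 2.1458, f(x_1) = 7.291667, coefficient = 2
x_2 = 2.2917, f(x_2) = 7.583333, coefficient = 2
x_3 = 2.4375, f(x_3) = 7.875000, coefficient = 2
x_4 = 2.5833, f(x_4) = 8.166667, coefficient = 2
x_5 = 2.7292, f(x_5) = 8.458333, coefficient = 2
x_6 = 2.8750, f(x_6) = 8.750000, coefficient = 2
x_7 = 3.0208, f(x_7) = 9.041667, coefficient = 2
x_8 = 3.1667, f(x_8) = 9.333333, coefficient = 2
x_9 = 3.3125, f(x_9) = 9.625000, coefficient = 2
x_10 = 3.4583, f(x_10) = 9.916667, coefficient = 2
x_11 = 3.6042, f(x_11) = 10.208333, coefficient = 2
x_12 = 3.7500, f(x_12) = 10.500000, coefficient = 1

I ≈ (0.145833/2) × 210.000000 = 15.312500
Exact value: 15.312500
Error: 0.000000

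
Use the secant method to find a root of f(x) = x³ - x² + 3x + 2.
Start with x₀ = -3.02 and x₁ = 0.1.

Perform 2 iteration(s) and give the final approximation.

f(x) = x³ - x² + 3x + 2
x₀ = -3.02, x₁ = 0.1

Secant formula: x_{n+1} = x_n - f(x_n)(x_n - x_{n-1})/(f(x_n) - f(x_{n-1}))

Iteration 1:
  f(-3.020000) = -43.724008
  f(0.100000) = 2.291000
  x_2 = 0.100000 - 2.291000×(0.100000 - (-3.020000))/(2.291000 - (-43.724008))
       = -0.055339
Iteration 2:
  f(0.100000) = 2.291000
  f(-0.055339) = 1.830751
  x_3 = -0.055339 - 1.830751×(-0.055339 - 0.100000)/(1.830751 - 2.291000)
       = -0.673237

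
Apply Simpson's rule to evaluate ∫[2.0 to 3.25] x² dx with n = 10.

f(x) = x²
a = 2.0, b = 3.25, n = 10
h = (b - a)/n = 0.125000

Simpson's rule: (h/3)[f(x₀) + 4f(x₁) + 2f(x₂) + ... + f(xₙ)]

x_0 = 2.0000, f(x_0) = 4.000000, coefficient = 1
x_1 = 2.1250, f(x_1) = 4.515625, coefficient = 4
x_2 = 2.2500, f(x_2) = 5.062500, coefficient = 2
x_3 = 2.3750, f(x_3) = 5.640625, coefficient = 4
x_4 = 2.5000, f(x_4) = 6.250000, coefficient = 2
x_5 = 2.6250, f(x_5) = 6.890625, coefficient = 4
x_6 = 2.7500, f(x_6) = 7.562500, coefficient = 2
x_7 = 2.8750, f(x_7) = 8.265625, coefficient = 4
x_8 = 3.0000, f(x_8) = 9.000000, coefficient = 2
x_9 = 3.1250, f(x_9) = 9.765625, coefficient = 4
x_10 = 3.2500, f(x_10) = 10.562500, coefficient = 1

I ≈ (0.125000/3) × 210.625000 = 8.776042
Exact value: 8.776042
Error: 0.000000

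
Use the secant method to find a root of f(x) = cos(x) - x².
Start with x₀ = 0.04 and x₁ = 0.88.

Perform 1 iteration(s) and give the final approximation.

f(x) = cos(x) - x²
x₀ = 0.04, x₁ = 0.88

Secant formula: x_{n+1} = x_n - f(x_n)(x_n - x_{n-1})/(f(x_n) - f(x_{n-1}))

Iteration 1:
  f(0.040000) = 0.997600
  f(0.880000) = -0.137249
  x_2 = 0.880000 - (-0.137249)×(0.880000 - 0.040000)/(-0.137249 - 0.997600)
       = 0.778410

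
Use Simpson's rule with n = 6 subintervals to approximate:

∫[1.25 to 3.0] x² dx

f(x) = x²
a = 1.25, b = 3.0, n = 6
h = (b - a)/n = 0.291667

Simpson's rule: (h/3)[f(x₀) + 4f(x₁) + 2f(x₂) + ... + f(xₙ)]

x_0 = 1.2500, f(x_0) = 1.562500, coefficient = 1
x_1 = 1.5417, f(x_1) = 2.376736, coefficient = 4
x_2 = 1.8333, f(x_2) = 3.361111, coefficient = 2
x_3 = 2.1250, f(x_3) = 4.515625, coefficient = 4
x_4 = 2.4167, f(x_4) = 5.840278, coefficient = 2
x_5 = 2.7083, f(x_5) = 7.335069, coefficient = 4
x_6 = 3.0000, f(x_6) = 9.000000, coefficient = 1

I ≈ (0.291667/3) × 85.875000 = 8.348958
Exact value: 8.348958
Error: 0.000000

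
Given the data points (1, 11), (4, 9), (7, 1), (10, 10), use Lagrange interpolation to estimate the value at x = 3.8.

Lagrange interpolation formula:
P(x) = Σ yᵢ × Lᵢ(x)
where Lᵢ(x) = Π_{j≠i} (x - xⱼ)/(xᵢ - xⱼ)

L_0(3.8) = (3.8 - 4)/(1 - 4) × (3.8 - 7)/(1 - 7) × (3.8 - 10)/(1 - 10) = 0.024494
L_1(3.8) = (3.8 - 1)/(4 - 1) × (3.8 - 7)/(4 - 7) × (3.8 - 10)/(4 - 10) = 1.028741
L_2(3.8) = (3.8 - 1)/(7 - 1) × (3.8 - 4)/(7 - 4) × (3.8 - 10)/(7 - 10) = -0.064296
L_3(3.8) = (3.8 - 1)/(10 - 1) × (3.8 - 4)/(10 - 4) × (3.8 - 7)/(10 - 7) = 0.011062

P(3.8) = 11×L_0(3.8) + 9×L_1(3.8) + 1×L_2(3.8) + 10×L_3(3.8)
P(3.8) = 9.574420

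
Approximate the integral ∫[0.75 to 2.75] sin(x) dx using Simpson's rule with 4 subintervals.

f(x) = sin(x)
a = 0.75, b = 2.75, n = 4
h = (b - a)/n = 0.500000

Simpson's rule: (h/3)[f(x₀) + 4f(x₁) + 2f(x₂) + ... + f(xₙ)]

x_0 = 0.7500, f(x_0) = 0.681639, coefficient = 1
x_1 = 1.2500, f(x_1) = 0.948985, coefficient = 4
x_2 = 1.7500, f(x_2) = 0.983986, coefficient = 2
x_3 = 2.2500, f(x_3) = 0.778073, coefficient = 4
x_4 = 2.7500, f(x_4) = 0.381661, coefficient = 1

I ≈ (0.500000/3) × 9.939503 = 1.656584
Exact value: 1.655991
Error: 0.000593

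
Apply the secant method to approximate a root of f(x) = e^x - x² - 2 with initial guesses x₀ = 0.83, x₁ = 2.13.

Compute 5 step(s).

f(x) = e^x - x² - 2
x₀ = 0.83, x₁ = 2.13

Secant formula: x_{n+1} = x_n - f(x_n)(x_n - x_{n-1})/(f(x_n) - f(x_{n-1}))

Iteration 1:
  f(0.830000) = -0.395581
  f(2.130000) = 1.877967
  x_2 = 2.130000 - 1.877967×(2.130000 - 0.830000)/(1.877967 - (-0.395581))
       = 1.056191
Iteration 2:
  f(2.130000) = 1.877967
  f(1.056191) = -0.240142
  x_3 = 1.056191 - (-0.240142)×(1.056191 - 2.130000)/(-0.240142 - 1.877967)
       = 1.177935
Iteration 3:
  f(1.056191) = -0.240142
  f(1.177935) = -0.139870
  x_4 = 1.177935 - (-0.139870)×(1.177935 - 1.056191)/(-0.139870 - (-0.240142))
       = 1.347757
Iteration 4:
  f(1.177935) = -0.139870
  f(1.347757) = 0.032334
  x_5 = 1.347757 - 0.032334×(1.347757 - 1.177935)/(0.032334 - (-0.139870))
       = 1.315870
Iteration 5:
  f(1.347757) = 0.032334
  f(1.315870) = -0.003521
  x_6 = 1.315870 - (-0.003521)×(1.315870 - 1.347757)/(-0.003521 - 0.032334)
       = 1.319001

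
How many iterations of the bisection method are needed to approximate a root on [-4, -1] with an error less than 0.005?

We need (b-a)/2^n ≤ 0.005
(-1 - (-4))/2^n ≤ 0.005
3/2^n ≤ 0.005
2^n ≥ 600
n ≥ log₂(600) = 9.23
n ≥ 10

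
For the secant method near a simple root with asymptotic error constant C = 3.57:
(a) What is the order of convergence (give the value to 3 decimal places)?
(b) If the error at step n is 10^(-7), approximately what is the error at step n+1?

(a) Secant method has superlinear convergence with order φ = (1+√5)/2 ≈ 1.618.
    This means |e_{n+1}| ≈ C|e_n|^1.618.

(b) With |e_n| = 10^(-7) and C = 3.57:
    |e_{n+1}| ≈ 3.57 × (10^(-7))^1.618 = 3.57 × 10^(-11.33)

(a) ≈ 1.618 (golden ratio); (b) |e_{n+1}| ≈ 1.684e-11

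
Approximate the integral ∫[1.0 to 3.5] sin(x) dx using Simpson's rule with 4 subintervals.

f(x) = sin(x)
a = 1.0, b = 3.5, n = 4
h = (b - a)/n = 0.625000

Simpson's rule: (h/3)[f(x₀) + 4f(x₁) + 2f(x₂) + ... + f(xₙ)]

x_0 = 1.0000, f(x_0) = 0.841471, coefficient = 1
x_1 = 1.6250, f(x_1) = 0.998531, coefficient = 4
x_2 = 2.2500, f(x_2) = 0.778073, coefficient = 2
x_3 = 2.8750, f(x_3) = 0.263446, coefficient = 4
x_4 = 3.5000, f(x_4) = -0.350783, coefficient = 1

I ≈ (0.625000/3) × 7.094743 = 1.478072
Exact value: 1.476759
Error: 0.001313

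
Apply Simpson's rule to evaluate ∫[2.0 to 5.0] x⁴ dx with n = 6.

f(x) = x⁴
a = 2.0, b = 5.0, n = 6
h = (b - a)/n = 0.500000

Simpson's rule: (h/3)[f(x₀) + 4f(x₁) + 2f(x₂) + ... + f(xₙ)]

x_0 = 2.0000, f(x_0) = 16.000000, coefficient = 1
x_1 = 2.5000, f(x_1) = 39.062500, coefficient = 4
x_2 = 3.0000, f(x_2) = 81.000000, coefficient = 2
x_3 = 3.5000, f(x_3) = 150.062500, coefficient = 4
x_4 = 4.0000, f(x_4) = 256.000000, coefficient = 2
x_5 = 4.5000, f(x_5) = 410.062500, coefficient = 4
x_6 = 5.0000, f(x_6) = 625.000000, coefficient = 1

I ≈ (0.500000/3) × 3711.750000 = 618.625000
Exact value: 618.600000
Error: 0.025000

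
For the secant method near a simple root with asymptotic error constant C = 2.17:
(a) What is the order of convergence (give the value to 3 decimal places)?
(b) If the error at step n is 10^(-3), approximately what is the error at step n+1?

(a) Secant method has superlinear convergence with order φ = (1+√5)/2 ≈ 1.618.
    This means |e_{n+1}| ≈ C|e_n|^1.618.

(b) With |e_n| = 10^(-3) and C = 2.17:
    |e_{n+1}| ≈ 2.17 × (10^(-3))^1.618 = 2.17 × 10^(-4.85)

(a) ≈ 1.618 (golden ratio); (b) |e_{n+1}| ≈ 3.036e-05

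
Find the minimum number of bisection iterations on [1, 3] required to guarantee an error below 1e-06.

We need (b-a)/2^n ≤ 1e-06
(3 - 1)/2^n ≤ 1e-06
2/2^n ≤ 1e-06
2^n ≥ 2000000
n ≥ log₂(2000000) = 20.93
n ≥ 21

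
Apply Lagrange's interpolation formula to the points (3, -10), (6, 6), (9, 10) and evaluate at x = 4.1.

Lagrange interpolation formula:
P(x) = Σ yᵢ × Lᵢ(x)
where Lᵢ(x) = Π_{j≠i} (x - xⱼ)/(xᵢ - xⱼ)

L_0(4.1) = (4.1 - 6)/(3 - 6) × (4.1 - 9)/(3 - 9) = 0.517222
L_1(4.1) = (4.1 - 3)/(6 - 3) × (4.1 - 9)/(6 - 9) = 0.598889
L_2(4.1) = (4.1 - 3)/(9 - 3) × (4.1 - 6)/(9 - 6) = -0.116111

P(4.1) = (-10)×L_0(4.1) + 6×L_1(4.1) + 10×L_2(4.1)
P(4.1) = -2.740000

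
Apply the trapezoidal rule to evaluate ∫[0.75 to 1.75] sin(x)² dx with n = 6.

f(x) = sin(x)²
a = 0.75, b = 1.75, n = 6
h = (b - a)/n = 0.166667

Trapezoidal rule: (h/2)[f(x₀) + 2f(x₁) + 2f(x₂) + ... + f(xₙ)]

x_0 = 0.7500, f(x_0) = 0.464631, coefficient = 1
x_1 = 0.9167, f(x_1) = 0.629766, coefficient = 2
x_2 = 1.0833, f(x_2) = 0.780615, coefficient = 2
x_3 = 1.2500, f(x_3) = 0.900572, coefficient = 2
x_4 = 1.4167, f(x_4) = 0.976432, coefficient = 2
x_5 = 1.5833, f(x_5) = 0.999843, coefficient = 2
x_6 = 1.7500, f(x_6) = 0.968228, coefficient = 1

I ≈ (0.166667/2) × 10.007313 = 0.833943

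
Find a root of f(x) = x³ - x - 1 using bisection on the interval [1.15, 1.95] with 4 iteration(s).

f(x) = x³ - x - 1
Initial interval: [1.15, 1.95]

Iteration 1:
  c_1 = (1.150000 + 1.950000)/2 = 1.550000
  f(c_1) = f(1.550000) = 1.173875
  f(a) × f(c) < 0, new interval: [1.150000, 1.550000]
Iteration 2:
  c_2 = (1.150000 + 1.550000)/2 = 1.350000
  f(c_2) = f(1.350000) = 0.110375
  f(a) × f(c) < 0, new interval: [1.150000, 1.350000]
Iteration 3:
  c_3 = (1.150000 + 1.350000)/2 = 1.250000
  f(c_3) = f(1.250000) = -0.296875
  f(a) × f(c) ≥ 0, new interval: [1.250000, 1.350000]
Iteration 4:
  c_4 = (1.250000 + 1.350000)/2 = 1.300000
  f(c_4) = f(1.300000) = -0.103000
  f(a) × f(c) ≥ 0, new interval: [1.300000, 1.350000]

After 4 iteration(s), the approximation is c_4 = 1.300000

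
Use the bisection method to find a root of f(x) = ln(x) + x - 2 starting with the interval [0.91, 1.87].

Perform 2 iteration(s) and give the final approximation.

f(x) = ln(x) + x - 2
Initial interval: [0.91, 1.87]

Iteration 1:
  c_1 = (0.910000 + 1.870000)/2 = 1.390000
  f(c_1) = f(1.390000) = -0.280696
  f(a) × f(c) ≥ 0, new interval: [1.390000, 1.870000]
Iteration 2:
  c_2 = (1.390000 + 1.870000)/2 = 1.630000
  f(c_2) = f(1.630000) = 0.118580
  f(a) × f(c) < 0, new interval: [1.390000, 1.630000]

After 2 iteration(s), the approximation is c_2 = 1.630000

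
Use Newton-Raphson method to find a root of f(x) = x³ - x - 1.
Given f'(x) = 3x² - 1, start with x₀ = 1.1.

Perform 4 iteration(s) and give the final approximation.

f(x) = x³ - x - 1
f'(x) = 3x² - 1
x₀ = 1.1

Newton-Raphson formula: x_{n+1} = x_n - f(x_n)/f'(x_n)

Iteration 1:
  f(1.100000) = -0.769000
  f'(1.100000) = 2.630000
  x_1 = 1.100000 - (-0.769000)/2.630000 = 1.392395
Iteration 2:
  f(1.392395) = 0.307132
  f'(1.392395) = 4.816295
  x_2 = 1.392395 - 0.307132/4.816295 = 1.328626
Iteration 3:
  f(1.328626) = 0.016727
  f'(1.328626) = 4.295742
  x_3 = 1.328626 - 0.016727/4.295742 = 1.324732
Iteration 4:
  f(1.324732) = 0.000060
  f'(1.324732) = 4.264746
  x_4 = 1.324732 - 0.000060/4.264746 = 1.324718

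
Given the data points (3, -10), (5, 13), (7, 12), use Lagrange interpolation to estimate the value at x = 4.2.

Lagrange interpolation formula:
P(x) = Σ yᵢ × Lᵢ(x)
where Lᵢ(x) = Π_{j≠i} (x - xⱼ)/(xᵢ - xⱼ)

L_0(4.2) = (4.2 - 5)/(3 - 5) × (4.2 - 7)/(3 - 7) = 0.280000
L_1(4.2) = (4.2 - 3)/(5 - 3) × (4.2 - 7)/(5 - 7) = 0.840000
L_2(4.2) = (4.2 - 3)/(7 - 3) × (4.2 - 5)/(7 - 5) = -0.120000

P(4.2) = (-10)×L_0(4.2) + 13×L_1(4.2) + 12×L_2(4.2)
P(4.2) = 6.680000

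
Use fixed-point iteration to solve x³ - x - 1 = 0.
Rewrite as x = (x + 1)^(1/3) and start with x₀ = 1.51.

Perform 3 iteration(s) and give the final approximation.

Equation: x³ - x - 1 = 0
Fixed-point form: x = (x + 1)^(1/3)
x₀ = 1.51

x_1 = g(1.510000) = 1.359016
x_2 = g(1.359016) = 1.331201
x_3 = g(1.331201) = 1.325948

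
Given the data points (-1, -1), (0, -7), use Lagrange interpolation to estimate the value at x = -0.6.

Lagrange interpolation formula:
P(x) = Σ yᵢ × Lᵢ(x)
where Lᵢ(x) = Π_{j≠i} (x - xⱼ)/(xᵢ - xⱼ)

L_0(-0.6) = (-0.6 - 0)/(-1 - 0) = 0.600000
L_1(-0.6) = (-0.6 - (-1))/(0 - (-1)) = 0.400000

P(-0.6) = (-1)×L_0(-0.6) + (-7)×L_1(-0.6)
P(-0.6) = -3.400000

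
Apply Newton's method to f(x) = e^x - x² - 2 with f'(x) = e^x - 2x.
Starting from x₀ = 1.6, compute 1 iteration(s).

f(x) = e^x - x² - 2
f'(x) = e^x - 2x
x₀ = 1.6

Newton-Raphson formula: x_{n+1} = x_n - f(x_n)/f'(x_n)

Iteration 1:
  f(1.600000) = 0.393032
  f'(1.600000) = 1.753032
  x_1 = 1.600000 - 0.393032/1.753032 = 1.375799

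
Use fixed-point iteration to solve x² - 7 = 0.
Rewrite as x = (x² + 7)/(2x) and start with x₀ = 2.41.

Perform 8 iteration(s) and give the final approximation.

Equation: x² - 7 = 0
Fixed-point form: x = (x² + 7)/(2x)
x₀ = 2.41

x_1 = g(2.410000) = 2.657282
x_2 = g(2.657282) = 2.645776
x_3 = g(2.645776) = 2.645751
x_4 = g(2.645751) = 2.645751
x_5 = g(2.645751) = 2.645751
x_6 = g(2.645751) = 2.645751
x_7 = g(2.645751) = 2.645751
x_8 = g(2.645751) = 2.645751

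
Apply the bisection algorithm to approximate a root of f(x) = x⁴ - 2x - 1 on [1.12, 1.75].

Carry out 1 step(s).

f(x) = x⁴ - 2x - 1
Initial interval: [1.12, 1.75]

Iteration 1:
  c_1 = (1.120000 + 1.750000)/2 = 1.435000
  f(c_1) = f(1.435000) = 0.370408
  f(a) × f(c) < 0, new interval: [1.120000, 1.435000]

After 1 iteration(s), the approximation is c_1 = 1.435000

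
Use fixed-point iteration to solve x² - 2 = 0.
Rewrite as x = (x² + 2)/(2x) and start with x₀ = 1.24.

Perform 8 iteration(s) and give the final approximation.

Equation: x² - 2 = 0
Fixed-point form: x = (x² + 2)/(2x)
x₀ = 1.24

x_1 = g(1.240000) = 1.426452
x_2 = g(1.426452) = 1.414266
x_3 = g(1.414266) = 1.414214
x_4 = g(1.414214) = 1.414214
x_5 = g(1.414214) = 1.414214
x_6 = g(1.414214) = 1.414214
x_7 = g(1.414214) = 1.414214
x_8 = g(1.414214) = 1.414214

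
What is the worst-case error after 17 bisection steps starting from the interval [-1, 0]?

Bisection error bound: |error| ≤ (b-a)/2^n
|error| ≤ (0 - (-1))/2^17 = 1/2^17
|error| ≤ 0.0000076294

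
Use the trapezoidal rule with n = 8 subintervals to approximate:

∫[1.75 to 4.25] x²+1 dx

f(x) = x²+1
a = 1.75, b = 4.25, n = 8
h = (b - a)/n = 0.312500

Trapezoidal rule: (h/2)[f(x₀) + 2f(x₁) + 2f(x₂) + ... + f(xₙ)]

x_0 = 1.7500, f(x_0) = 4.062500, coefficient = 1
x_1 = 2.0625, f(x_1) = 5.253906, coefficient = 2
x_2 = 2.3750, f(x_2) = 6.640625, coefficient = 2
x_3 = 2.6875, f(x_3) = 8.222656, coefficient = 2
x_4 = 3.0000, f(x_4) = 10.000000, coefficient = 2
x_5 = 3.3125, f(x_5) = 11.972656, coefficient = 2
x_6 = 3.6250, f(x_6) = 14.140625, coefficient = 2
x_7 = 3.9375, f(x_7) = 16.503906, coefficient = 2
x_8 = 4.2500, f(x_8) = 19.062500, coefficient = 1

I ≈ (0.312500/2) × 168.593750 = 26.342773
Exact value: 26.302083
Error: 0.040690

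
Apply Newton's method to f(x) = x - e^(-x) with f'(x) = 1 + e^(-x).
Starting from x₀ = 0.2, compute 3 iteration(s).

f(x) = x - e^(-x)
f'(x) = 1 + e^(-x)
x₀ = 0.2

Newton-Raphson formula: x_{n+1} = x_n - f(x_n)/f'(x_n)

Iteration 1:
  f(0.200000) = -0.618731
  f'(0.200000) = 1.818731
  x_1 = 0.200000 - (-0.618731)/1.818731 = 0.540199
Iteration 2:
  f(0.540199) = -0.042433
  f'(0.540199) = 1.582632
  x_2 = 0.540199 - (-0.042433)/1.582632 = 0.567011
Iteration 3:
  f(0.567011) = -0.000208
  f'(0.567011) = 1.567218
  x_3 = 0.567011 - (-0.000208)/1.567218 = 0.567143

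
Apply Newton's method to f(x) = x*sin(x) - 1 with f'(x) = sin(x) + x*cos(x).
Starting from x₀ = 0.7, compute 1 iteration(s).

f(x) = x*sin(x) - 1
f'(x) = sin(x) + x*cos(x)
x₀ = 0.7

Newton-Raphson formula: x_{n+1} = x_n - f(x_n)/f'(x_n)

Iteration 1:
  f(0.700000) = -0.549048
  f'(0.700000) = 1.179607
  x_1 = 0.700000 - (-0.549048)/1.179607 = 1.165450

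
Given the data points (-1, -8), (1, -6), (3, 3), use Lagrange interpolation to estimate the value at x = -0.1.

Lagrange interpolation formula:
P(x) = Σ yᵢ × Lᵢ(x)
where Lᵢ(x) = Π_{j≠i} (x - xⱼ)/(xᵢ - xⱼ)

L_0(-0.1) = (-0.1 - 1)/(-1 - 1) × (-0.1 - 3)/(-1 - 3) = 0.426250
L_1(-0.1) = (-0.1 - (-1))/(1 - (-1)) × (-0.1 - 3)/(1 - 3) = 0.697500
L_2(-0.1) = (-0.1 - (-1))/(3 - (-1)) × (-0.1 - 1)/(3 - 1) = -0.123750

P(-0.1) = (-8)×L_0(-0.1) + (-6)×L_1(-0.1) + 3×L_2(-0.1)
P(-0.1) = -7.966250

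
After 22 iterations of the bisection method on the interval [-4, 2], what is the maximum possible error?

Bisection error bound: |error| ≤ (b-a)/2^n
|error| ≤ (2 - (-4))/2^22 = 6/2^22
|error| ≤ 0.0000014305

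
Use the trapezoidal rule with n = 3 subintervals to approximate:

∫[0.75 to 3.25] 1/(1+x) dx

f(x) = 1/(1+x)
a = 0.75, b = 3.25, n = 3
h = (b - a)/n = 0.833333

Trapezoidal rule: (h/2)[f(x₀) + 2f(x₁) + 2f(x₂) + ... + f(xₙ)]

x_0 = 0.7500, f(x_0) = 0.571429, coefficient = 1
x_1 = 1.5833, f(x_1) = 0.387097, coefficient = 2
x_2 = 2.4167, f(x_2) = 0.292683, coefficient = 2
x_3 = 3.2500, f(x_3) = 0.235294, coefficient = 1

I ≈ (0.833333/2) × 2.166282 = 0.902618
Exact value: 0.887303
Error: 0.015314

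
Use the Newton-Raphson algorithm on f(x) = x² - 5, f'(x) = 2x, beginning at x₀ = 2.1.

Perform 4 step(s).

f(x) = x² - 5
f'(x) = 2x
x₀ = 2.1

Newton-Raphson formula: x_{n+1} = x_n - f(x_n)/f'(x_n)

Iteration 1:
  f(2.100000) = -0.590000
  f'(2.100000) = 4.200000
  x_1 = 2.100000 - (-0.590000)/4.200000 = 2.240476
Iteration 2:
  f(2.240476) = 0.019734
  f'(2.240476) = 4.480952
  x_2 = 2.240476 - 0.019734/4.480952 = 2.236072
Iteration 3:
  f(2.236072) = 0.000019
  f'(2.236072) = 4.472145
  x_3 = 2.236072 - 0.000019/4.472145 = 2.236068
Iteration 4:
  f(2.236068) = 0.000000
  f'(2.236068) = 4.472136
  x_4 = 2.236068 - 0.000000/4.472136 = 2.236068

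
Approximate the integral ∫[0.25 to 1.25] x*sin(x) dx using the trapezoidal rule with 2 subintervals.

f(x) = x*sin(x)
a = 0.25, b = 1.25, n = 2
h = (b - a)/n = 0.500000

Trapezoidal rule: (h/2)[f(x₀) + 2f(x₁) + 2f(x₂) + ... + f(xₙ)]

x_0 = 0.2500, f(x_0) = 0.061851, coefficient = 1
x_1 = 0.7500, f(x_1) = 0.511229, coefficient = 2
x_2 = 1.2500, f(x_2) = 1.186231, coefficient = 1

I ≈ (0.500000/2) × 2.270540 = 0.567635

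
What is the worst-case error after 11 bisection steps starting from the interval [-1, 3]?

Bisection error bound: |error| ≤ (b-a)/2^n
|error| ≤ (3 - (-1))/2^11 = 4/2^11
|error| ≤ 0.0019531250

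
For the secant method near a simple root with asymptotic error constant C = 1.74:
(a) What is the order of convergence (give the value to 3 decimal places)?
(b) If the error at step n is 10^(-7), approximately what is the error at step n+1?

(a) Secant method has superlinear convergence with order φ = (1+√5)/2 ≈ 1.618.
    This means |e_{n+1}| ≈ C|e_n|^1.618.

(b) With |e_n| = 10^(-7) and C = 1.74:
    |e_{n+1}| ≈ 1.74 × (10^(-7))^1.618 = 1.74 × 10^(-11.33)

(a) ≈ 1.618 (golden ratio); (b) |e_{n+1}| ≈ 8.209e-12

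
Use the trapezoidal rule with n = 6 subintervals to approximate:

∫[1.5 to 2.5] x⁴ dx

f(x) = x⁴
a = 1.5, b = 2.5, n = 6
h = (b - a)/n = 0.166667

Trapezoidal rule: (h/2)[f(x₀) + 2f(x₁) + 2f(x₂) + ... + f(xₙ)]

x_0 = 1.5000, f(x_0) = 5.062500, coefficient = 1
x_1 = 1.6667, f(x_1) = 7.716049, coefficient = 2
x_2 = 1.8333, f(x_2) = 11.297068, coefficient = 2
x_3 = 2.0000, f(x_3) = 16.000000, coefficient = 2
x_4 = 2.1667, f(x_4) = 22.037809, coefficient = 2
x_5 = 2.3333, f(x_5) = 29.641975, coefficient = 2
x_6 = 2.5000, f(x_6) = 39.062500, coefficient = 1

I ≈ (0.166667/2) × 217.510802 = 18.125900
Exact value: 18.012500
Error: 0.113400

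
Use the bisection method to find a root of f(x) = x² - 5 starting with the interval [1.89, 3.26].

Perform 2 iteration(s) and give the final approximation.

f(x) = x² - 5
Initial interval: [1.89, 3.26]

Iteration 1:
  c_1 = (1.890000 + 3.260000)/2 = 2.575000
  f(c_1) = f(2.575000) = 1.630625
  f(a) × f(c) < 0, new interval: [1.890000, 2.575000]
Iteration 2:
  c_2 = (1.890000 + 2.575000)/2 = 2.232500
  f(c_2) = f(2.232500) = -0.015944
  f(a) × f(c) ≥ 0, new interval: [2.232500, 2.575000]

After 2 iteration(s), the approximation is c_2 = 2.232500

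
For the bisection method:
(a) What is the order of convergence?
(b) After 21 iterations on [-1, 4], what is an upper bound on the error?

(a) Bisection has linear (order 1) convergence; the error is halved each step.

(b) Error bound = (b-a)/2^n = (4 - (-1))/2^{21}
    = 5/2^{21}

(a) 1 (linear); (b) error ≤ 2.38e-06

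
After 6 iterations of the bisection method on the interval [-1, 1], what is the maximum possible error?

Bisection error bound: |error| ≤ (b-a)/2^n
|error| ≤ (1 - (-1))/2^6 = 2/2^6
|error| ≤ 0.0312500000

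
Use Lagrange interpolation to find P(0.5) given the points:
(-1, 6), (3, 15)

Lagrange interpolation formula:
P(x) = Σ yᵢ × Lᵢ(x)
where Lᵢ(x) = Π_{j≠i} (x - xⱼ)/(xᵢ - xⱼ)

L_0(0.5) = (0.5 - 3)/(-1 - 3) = 0.625000
L_1(0.5) = (0.5 - (-1))/(3 - (-1)) = 0.375000

P(0.5) = 6×L_0(0.5) + 15×L_1(0.5)
P(0.5) = 9.375000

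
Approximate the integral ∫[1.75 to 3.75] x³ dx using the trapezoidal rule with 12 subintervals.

f(x) = x³
a = 1.75, b = 3.75, n = 12
h = (b - a)/n = 0.166667

Trapezoidal rule: (h/2)[f(x₀) + 2f(x₁) + 2f(x₂) + ... + f(xₙ)]

x_0 = 1.7500, f(x_0) = 5.359375, coefficient = 1
x_1 = 1.9167, f(x_1) = 7.041088, coefficient = 2
x_2 = 2.0833, f(x_2) = 9.042245, coefficient = 2
x_3 = 2.2500, f(x_3) = 11.390625, coefficient = 2
x_4 = 2.4167, f(x_4) = 14.114005, coefficient = 2
x_5 = 2.5833, f(x_5) = 17.240162, coefficient = 2
x_6 = 2.7500, f(x_6) = 20.796875, coefficient = 2
x_7 = 2.9167, f(x_7) = 24.811921, coefficient = 2
x_8 = 3.0833, f(x_8) = 29.313079, coefficient = 2
x_9 = 3.2500, f(x_9) = 34.328125, coefficient = 2
x_10 = 3.4167, f(x_10) = 39.884838, coefficient = 2
x_11 = 3.5833, f(x_11) = 46.010995, coefficient = 2
x_12 = 3.7500, f(x_12) = 52.734375, coefficient = 1

I ≈ (0.166667/2) × 566.041667 = 47.170139
Exact value: 47.093750
Error: 0.076389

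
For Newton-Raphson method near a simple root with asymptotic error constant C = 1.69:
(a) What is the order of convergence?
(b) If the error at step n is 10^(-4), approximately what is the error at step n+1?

(a) Newton-Raphson has quadratic (order 2) convergence near simple roots.
    This means |e_{n+1}| ≈ C|e_n|².

(b) With |e_n| = 10^(-4) and C = 1.69:
    |e_{n+1}| ≈ 1.69 × (10^(-4))² = 1.69 × 10^(-8)

(a) 2 (quadratic); (b) |e_{n+1}| ≈ 1.690e-08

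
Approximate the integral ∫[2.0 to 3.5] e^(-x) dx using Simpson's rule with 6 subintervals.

f(x) = e^(-x)
a = 2.0, b = 3.5, n = 6
h = (b - a)/n = 0.250000

Simpson's rule: (h/3)[f(x₀) + 4f(x₁) + 2f(x₂) + ... + f(xₙ)]

x_0 = 2.0000, f(x_0) = 0.135335, coefficient = 1
x_1 = 2.2500, f(x_1) = 0.105399, coefficient = 4
x_2 = 2.5000, f(x_2) = 0.082085, coefficient = 2
x_3 = 2.7500, f(x_3) = 0.063928, coefficient = 4
x_4 = 3.0000, f(x_4) = 0.049787, coefficient = 2
x_5 = 3.2500, f(x_5) = 0.038774, coefficient = 4
x_6 = 3.5000, f(x_6) = 0.030197, coefficient = 1

I ≈ (0.250000/3) × 1.261682 = 0.105140
Exact value: 0.105138
Error: 0.000002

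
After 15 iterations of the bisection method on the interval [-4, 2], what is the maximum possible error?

Bisection error bound: |error| ≤ (b-a)/2^n
|error| ≤ (2 - (-4))/2^15 = 6/2^15
|error| ≤ 0.0001831055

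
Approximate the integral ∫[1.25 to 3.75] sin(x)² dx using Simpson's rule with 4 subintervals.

f(x) = sin(x)²
a = 1.25, b = 3.75, n = 4
h = (b - a)/n = 0.625000

Simpson's rule: (h/3)[f(x₀) + 4f(x₁) + 2f(x₂) + ... + f(xₙ)]

x_0 = 1.2500, f(x_0) = 0.900572, coefficient = 1
x_1 = 1.8750, f(x_1) = 0.910280, coefficient = 4
x_2 = 2.5000, f(x_2) = 0.358169, coefficient = 2
x_3 = 3.1250, f(x_3) = 0.000275, coefficient = 4
x_4 = 3.7500, f(x_4) = 0.326682, coefficient = 1

I ≈ (0.625000/3) × 5.585812 = 1.163711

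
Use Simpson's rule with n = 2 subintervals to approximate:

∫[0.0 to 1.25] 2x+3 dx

f(x) = 2x+3
a = 0.0, b = 1.25, n = 2
h = (b - a)/n = 0.625000

Simpson's rule: (h/3)[f(x₀) + 4f(x₁) + 2f(x₂) + ... + f(xₙ)]

x_0 = 0.0000, f(x_0) = 3.000000, coefficient = 1
x_1 = 0.6250, f(x_1) = 4.250000, coefficient = 4
x_2 = 1.2500, f(x_2) = 5.500000, coefficient = 1

I ≈ (0.625000/3) × 25.500000 = 5.312500
Exact value: 5.312500
Error: 0.000000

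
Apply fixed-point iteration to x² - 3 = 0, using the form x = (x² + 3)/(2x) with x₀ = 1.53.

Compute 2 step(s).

Equation: x² - 3 = 0
Fixed-point form: x = (x² + 3)/(2x)
x₀ = 1.53

x_1 = g(1.530000) = 1.745392
x_2 = g(1.745392) = 1.732102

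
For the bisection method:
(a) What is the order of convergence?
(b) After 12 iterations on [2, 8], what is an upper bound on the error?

(a) Bisection has linear (order 1) convergence; the error is halved each step.

(b) Error bound = (b-a)/2^n = (8 - 2)/2^{12}
    = 6/2^{12}

(a) 1 (linear); (b) error ≤ 1.46e-03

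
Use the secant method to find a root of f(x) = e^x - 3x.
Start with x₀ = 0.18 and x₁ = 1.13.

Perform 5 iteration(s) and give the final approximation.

f(x) = e^x - 3x
x₀ = 0.18, x₁ = 1.13

Secant formula: x_{n+1} = x_n - f(x_n)(x_n - x_{n-1})/(f(x_n) - f(x_{n-1}))

Iteration 1:
  f(0.180000) = 0.657217
  f(1.130000) = -0.294343
  x_2 = 1.130000 - (-0.294343)×(1.130000 - 0.180000)/(-0.294343 - 0.657217)
       = 0.836139
Iteration 2:
  f(1.130000) = -0.294343
  f(0.836139) = -0.200976
  x_3 = 0.836139 - (-0.200976)×(0.836139 - 1.130000)/(-0.200976 - (-0.294343))
       = 0.203592
Iteration 3:
  f(0.836139) = -0.200976
  f(0.203592) = 0.615023
  x_4 = 0.203592 - 0.615023×(0.203592 - 0.836139)/(0.615023 - (-0.200976))
       = 0.680346
Iteration 4:
  f(0.203592) = 0.615023
  f(0.680346) = -0.066477
  x_5 = 0.680346 - (-0.066477)×(0.680346 - 0.203592)/(-0.066477 - 0.615023)
       = 0.633841
Iteration 5:
  f(0.680346) = -0.066477
  f(0.633841) = -0.016686
  x_6 = 0.633841 - (-0.016686)×(0.633841 - 0.680346)/(-0.016686 - (-0.066477))
       = 0.618255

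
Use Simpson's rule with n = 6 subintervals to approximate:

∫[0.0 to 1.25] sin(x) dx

f(x) = sin(x)
a = 0.0, b = 1.25, n = 6
h = (b - a)/n = 0.208333

Simpson's rule: (h/3)[f(x₀) + 4f(x₁) + 2f(x₂) + ... + f(xₙ)]

x_0 = 0.0000, f(x_0) = 0.000000, coefficient = 1
x_1 = 0.2083, f(x_1) = 0.206830, coefficient = 4
x_2 = 0.4167, f(x_2) = 0.404715, coefficient = 2
x_3 = 0.6250, f(x_3) = 0.585097, coefficient = 4
x_4 = 0.8333, f(x_4) = 0.740177, coefficient = 2
x_5 = 1.0417, f(x_5) = 0.863247, coefficient = 4
x_6 = 1.2500, f(x_6) = 0.948985, coefficient = 1

I ≈ (0.208333/3) × 9.859462 = 0.684685
Exact value: 0.684678
Error: 0.000007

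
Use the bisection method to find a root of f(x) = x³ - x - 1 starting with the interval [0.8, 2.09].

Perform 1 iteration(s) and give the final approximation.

f(x) = x³ - x - 1
Initial interval: [0.8, 2.09]

Iteration 1:
  c_1 = (0.800000 + 2.090000)/2 = 1.445000
  f(c_1) = f(1.445000) = 0.572196
  f(a) × f(c) < 0, new interval: [0.800000, 1.445000]

After 1 iteration(s), the approximation is c_1 = 1.445000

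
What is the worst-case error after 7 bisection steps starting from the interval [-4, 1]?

Bisection error bound: |error| ≤ (b-a)/2^n
|error| ≤ (1 - (-4))/2^7 = 5/2^7
|error| ≤ 0.0390625000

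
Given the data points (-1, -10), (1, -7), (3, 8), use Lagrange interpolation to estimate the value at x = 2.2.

Lagrange interpolation formula:
P(x) = Σ yᵢ × Lᵢ(x)
where Lᵢ(x) = Π_{j≠i} (x - xⱼ)/(xᵢ - xⱼ)

L_0(2.2) = (2.2 - 1)/(-1 - 1) × (2.2 - 3)/(-1 - 3) = -0.120000
L_1(2.2) = (2.2 - (-1))/(1 - (-1)) × (2.2 - 3)/(1 - 3) = 0.640000
L_2(2.2) = (2.2 - (-1))/(3 - (-1)) × (2.2 - 1)/(3 - 1) = 0.480000

P(2.2) = (-10)×L_0(2.2) + (-7)×L_1(2.2) + 8×L_2(2.2)
P(2.2) = 0.560000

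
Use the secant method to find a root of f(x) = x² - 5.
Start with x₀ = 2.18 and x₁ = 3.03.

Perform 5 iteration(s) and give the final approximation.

f(x) = x² - 5
x₀ = 2.18, x₁ = 3.03

Secant formula: x_{n+1} = x_n - f(x_n)(x_n - x_{n-1})/(f(x_n) - f(x_{n-1}))

Iteration 1:
  f(2.180000) = -0.247600
  f(3.030000) = 4.180900
  x_2 = 3.030000 - 4.180900×(3.030000 - 2.180000)/(4.180900 - (-0.247600))
       = 2.227524
Iteration 2:
  f(3.030000) = 4.180900
  f(2.227524) = -0.038137
  x_3 = 2.227524 - (-0.038137)×(2.227524 - 3.030000)/(-0.038137 - 4.180900)
       = 2.234778
Iteration 3:
  f(2.227524) = -0.038137
  f(2.234778) = -0.005768
  x_4 = 2.234778 - (-0.005768)×(2.234778 - 2.227524)/(-0.005768 - (-0.038137))
       = 2.236070
Iteration 4:
  f(2.234778) = -0.005768
  f(2.236070) = 0.000011
  x_5 = 2.236070 - 0.000011×(2.236070 - 2.234778)/(0.000011 - (-0.005768))
       = 2.236068
Iteration 5:
  f(2.236070) = 0.000011
  f(2.236068) = 0.000000
  x_6 = 2.236068 - 0.000000×(2.236068 - 2.236070)/(0.000000 - 0.000011)
       = 2.236068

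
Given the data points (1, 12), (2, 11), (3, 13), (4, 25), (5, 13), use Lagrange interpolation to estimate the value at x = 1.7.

Lagrange interpolation formula:
P(x) = Σ yᵢ × Lᵢ(x)
where Lᵢ(x) = Π_{j≠i} (x - xⱼ)/(xᵢ - xⱼ)

L_0(1.7) = (1.7 - 2)/(1 - 2) × (1.7 - 3)/(1 - 3) × (1.7 - 4)/(1 - 4) × (1.7 - 5)/(1 - 5) = 0.123338
L_1(1.7) = (1.7 - 1)/(2 - 1) × (1.7 - 3)/(2 - 3) × (1.7 - 4)/(2 - 4) × (1.7 - 5)/(2 - 5) = 1.151150
L_2(1.7) = (1.7 - 1)/(3 - 1) × (1.7 - 2)/(3 - 2) × (1.7 - 4)/(3 - 4) × (1.7 - 5)/(3 - 5) = -0.398475
L_3(1.7) = (1.7 - 1)/(4 - 1) × (1.7 - 2)/(4 - 2) × (1.7 - 3)/(4 - 3) × (1.7 - 5)/(4 - 5) = 0.150150
L_4(1.7) = (1.7 - 1)/(5 - 1) × (1.7 - 2)/(5 - 2) × (1.7 - 3)/(5 - 3) × (1.7 - 4)/(5 - 4) = -0.026163

P(1.7) = 12×L_0(1.7) + 11×L_1(1.7) + 13×L_2(1.7) + 25×L_3(1.7) + 13×L_4(1.7)
P(1.7) = 12.376162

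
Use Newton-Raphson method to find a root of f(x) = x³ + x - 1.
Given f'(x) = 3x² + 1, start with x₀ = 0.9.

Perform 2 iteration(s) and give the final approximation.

f(x) = x³ + x - 1
f'(x) = 3x² + 1
x₀ = 0.9

Newton-Raphson formula: x_{n+1} = x_n - f(x_n)/f'(x_n)

Iteration 1:
  f(0.900000) = 0.629000
  f'(0.900000) = 3.430000
  x_1 = 0.900000 - 0.629000/3.430000 = 0.716618
Iteration 2:
  f(0.716618) = 0.084631
  f'(0.716618) = 2.540624
  x_2 = 0.716618 - 0.084631/2.540624 = 0.683307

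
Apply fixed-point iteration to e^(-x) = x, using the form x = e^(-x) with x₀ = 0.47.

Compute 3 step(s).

Equation: e^(-x) = x
Fixed-point form: x = e^(-x)
x₀ = 0.47

x_1 = g(0.470000) = 0.625002
x_2 = g(0.625002) = 0.535260
x_3 = g(0.535260) = 0.585517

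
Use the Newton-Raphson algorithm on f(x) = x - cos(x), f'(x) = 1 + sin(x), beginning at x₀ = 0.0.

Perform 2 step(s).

f(x) = x - cos(x)
f'(x) = 1 + sin(x)
x₀ = 0.0

Newton-Raphson formula: x_{n+1} = x_n - f(x_n)/f'(x_n)

Iteration 1:
  f(0.000000) = -1.000000
  f'(0.000000) = 1.000000
  x_1 = 0.000000 - (-1.000000)/1.000000 = 1.000000
Iteration 2:
  f(1.000000) = 0.459698
  f'(1.000000) = 1.841471
  x_2 = 1.000000 - 0.459698/1.841471 = 0.750364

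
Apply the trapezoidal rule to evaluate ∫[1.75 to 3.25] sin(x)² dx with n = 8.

f(x) = sin(x)²
a = 1.75, b = 3.25, n = 8
h = (b - a)/n = 0.187500

Trapezoidal rule: (h/2)[f(x₀) + 2f(x₁) + 2f(x₂) + ... + f(xₙ)]

x_0 = 1.7500, f(x_0) = 0.968228, coefficient = 1
x_1 = 1.9375, f(x_1) = 0.871449, coefficient = 2
x_2 = 2.1250, f(x_2) = 0.723044, coefficient = 2
x_3 = 2.3125, f(x_3) = 0.543639, coefficient = 2
x_4 = 2.5000, f(x_4) = 0.358169, coefficient = 2
x_5 = 2.6875, f(x_5) = 0.192411, coefficient = 2
x_6 = 2.8750, f(x_6) = 0.069404, coefficient = 2
x_7 = 3.0625, f(x_7) = 0.006243, coefficient = 2
x_8 = 3.2500, f(x_8) = 0.011706, coefficient = 1

I ≈ (0.187500/2) × 6.508651 = 0.610186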